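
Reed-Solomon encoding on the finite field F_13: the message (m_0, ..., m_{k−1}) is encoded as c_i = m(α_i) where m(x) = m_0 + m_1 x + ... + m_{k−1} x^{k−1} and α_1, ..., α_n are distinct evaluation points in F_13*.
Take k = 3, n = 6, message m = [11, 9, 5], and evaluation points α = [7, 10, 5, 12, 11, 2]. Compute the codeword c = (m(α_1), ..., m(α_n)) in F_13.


c = [7, 3, 12, 7, 0, 10]

Message polynomial: m(x) = 11 + 9·x + 5·x^2 (mod 13).
For each evaluation point α_i, compute m(α_i) mod 13:
  α_1 = 7: Horner steps 5 → 5 → 7, so m(7) = 7.
  α_2 = 10: Horner steps 5 → 7 → 3, so m(10) = 3.
  α_3 = 5: Horner steps 5 → 8 → 12, so m(5) = 12.
  α_4 = 12: Horner steps 5 → 4 → 7, so m(12) = 7.
  α_5 = 11: Horner steps 5 → 12 → 0, so m(11) = 0.
  α_6 = 2: Horner steps 5 → 6 → 10, so m(2) = 10.
Codeword c = [7, 3, 12, 7, 0, 10] ∈ F_13^6.


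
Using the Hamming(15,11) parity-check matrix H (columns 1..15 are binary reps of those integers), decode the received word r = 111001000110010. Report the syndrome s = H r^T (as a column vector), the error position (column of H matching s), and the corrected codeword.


s = (1, 0, 0, 1)^T, error position = 9, corrected codeword c = 111001001110010

Compute s = H r^T mod 2 one row at a time:
  s_1 = 0 + 0 + 1 + 1 + 0 + 0 + 1 + 0 = 3 ≡ 1 (mod 2).
  s_2 = 0 + 0 + 1 + 0 + 0 + 0 + 1 + 0 = 2 ≡ 0 (mod 2).
  s_3 = 1 + 1 + 1 + 0 + 1 + 1 + 1 + 0 = 6 ≡ 0 (mod 2).
  s_4 = 1 + 1 + 0 + 0 + 0 + 1 + 0 + 0 = 3 ≡ 1 (mod 2).
s = (1, 0, 0, 1)^T — this equals column 9 of H (binary 1001), so error is at position 9.
Correct: flip bit 9 of r = 111001000110010 to get c = 111001001110010.


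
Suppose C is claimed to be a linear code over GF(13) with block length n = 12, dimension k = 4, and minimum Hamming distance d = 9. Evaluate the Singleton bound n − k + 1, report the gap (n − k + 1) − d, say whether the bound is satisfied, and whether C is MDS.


Singleton RHS = n − k + 1 = 9, slack = 0, bound satisfied, MDS.

Singleton bound: d ≤ n − k + 1.
Here n = 12, k = 4, so n − k + 1 = 9.
Given d = 9, check d ≤ 9: YES.
Slack = (n − k + 1) − d = 0.
The code is MDS (slack = 0).
Description: the claimed parameters are [12, 4, 9]_13; such a code would be MDS (meets Singleton bound).


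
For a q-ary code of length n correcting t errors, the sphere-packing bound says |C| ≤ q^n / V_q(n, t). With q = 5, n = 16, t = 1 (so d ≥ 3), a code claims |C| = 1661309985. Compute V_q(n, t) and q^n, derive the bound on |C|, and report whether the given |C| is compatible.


V_q(n, t) = 65, q^n = 152587890625, Hamming bound = 2347506009, |C| = 1661309985 ≤ bound (satisfied).

Step 1: Compute V_q(n, t) = Σ_{j=0}^1 C(n, j) (q−1)^j.
  j = 0: C(16,0)·(4)^0 = 1·1 = 1.
  j = 1: C(16,1)·(4)^1 = 16·4 = 64.
  V_q(n, t) = 1 + 64 = 65.
Step 2: q^n = 5^16 = 152587890625.
Step 3: Hamming bound ⌊q^n / V_q(n,t)⌋ = ⌊152587890625/65⌋ = 2347506009.
Step 4: Compare |C| = 1661309985 to 2347506009: satisfied.
The claimed |C| lies below the Hamming bound.


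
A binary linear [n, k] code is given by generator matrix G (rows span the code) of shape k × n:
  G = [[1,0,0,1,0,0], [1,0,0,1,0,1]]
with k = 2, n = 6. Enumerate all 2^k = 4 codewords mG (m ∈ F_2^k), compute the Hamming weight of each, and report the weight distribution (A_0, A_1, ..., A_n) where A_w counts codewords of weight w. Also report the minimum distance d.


Weight distribution: A_0 = 1, A_1 = 1, A_2 = 1, A_3 = 1. Minimum distance d = 1.

Enumerate all 2^2 = 4 messages m ∈ F_2^2.
For each, compute codeword c = mG in F_2^6, then tally its weight.
  m = 00 → c = 000000, weight = 0.
  m = 10 → c = 100100, weight = 2.
  m = 01 → c = 100101, weight = 3.
  m = 11 → c = 000001, weight = 1.
Tally weights:
  weight 0: 1 codewords.
  weight 1: 1 codewords.
  weight 2: 1 codewords.
  weight 3: 1 codewords.
Minimum distance d = smallest w > 0 with A_w > 0 = 1.
Sanity: Σ A_w = 4 = 2^2 = 4 ✓.


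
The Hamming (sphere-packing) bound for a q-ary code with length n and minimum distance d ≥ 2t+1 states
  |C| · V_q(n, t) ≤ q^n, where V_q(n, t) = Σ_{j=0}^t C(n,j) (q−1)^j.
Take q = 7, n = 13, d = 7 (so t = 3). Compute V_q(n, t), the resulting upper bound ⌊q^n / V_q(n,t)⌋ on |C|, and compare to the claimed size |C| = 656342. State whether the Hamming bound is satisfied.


V_q(n, t) = 64663, q^n = 96889010407, Hamming bound = 1498368, |C| = 656342 ≤ bound (satisfied).

Step 1: Compute V_q(n, t) = Σ_{j=0}^3 C(n, j) (q−1)^j.
  j = 0: C(13,0)·(6)^0 = 1·1 = 1.
  j = 1: C(13,1)·(6)^1 = 13·6 = 78.
  j = 2: C(13,2)·(6)^2 = 78·36 = 2808.
  j = 3: C(13,3)·(6)^3 = 286·216 = 61776.
  V_q(n, t) = 1 + 78 + 2808 + 61776 = 64663.
Step 2: q^n = 7^13 = 96889010407.
Step 3: Hamming bound ⌊q^n / V_q(n,t)⌋ = ⌊96889010407/64663⌋ = 1498368.
Step 4: Compare |C| = 656342 to 1498368: satisfied.
The claimed |C| lies below the Hamming bound.


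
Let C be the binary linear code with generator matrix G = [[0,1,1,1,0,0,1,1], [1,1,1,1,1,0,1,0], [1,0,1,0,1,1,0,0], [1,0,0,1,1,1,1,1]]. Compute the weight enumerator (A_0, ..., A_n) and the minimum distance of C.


Weight distribution: A_0 = 1, A_1 = 1, A_3 = 3, A_4 = 5, A_5 = 3, A_6 = 2, A_7 = 1. Minimum distance d = 1.

Enumerate all 2^4 = 16 messages m ∈ F_2^4.
For each, compute codeword c = mG in F_2^8, then tally its weight.
  m = 0000 → c = 00000000, weight = 0.
  m = 1000 → c = 01110011, weight = 5.
  m = 0100 → c = 11111010, weight = 6.
  m = 1100 → c = 10001001, weight = 3.
  m = 0010 → c = 10101100, weight = 4.
  m = 1010 → c = 11011111, weight = 7.
  m = 0110 → c = 01010110, weight = 4.
  m = 1110 → c = 00100101, weight = 3.
  m = 0001 → c = 10011111, weight = 6.
  m = 1001 → c = 11101100, weight = 5.
  m = 0101 → c = 01100101, weight = 4.
  m = 1101 → c = 00010110, weight = 3.
  m = 0011 → c = 00110011, weight = 4.
  m = 1011 → c = 01000000, weight = 1.
  m = 0111 → c = 11001001, weight = 4.
  m = 1111 → c = 10111010, weight = 5.
Tally weights:
  weight 0: 1 codewords.
  weight 1: 1 codewords.
  weight 3: 3 codewords.
  weight 4: 5 codewords.
  weight 5: 3 codewords.
  weight 6: 2 codewords.
  weight 7: 1 codewords.
Minimum distance d = smallest w > 0 with A_w > 0 = 1.
Sanity: Σ A_w = 16 = 2^4 = 16 ✓.


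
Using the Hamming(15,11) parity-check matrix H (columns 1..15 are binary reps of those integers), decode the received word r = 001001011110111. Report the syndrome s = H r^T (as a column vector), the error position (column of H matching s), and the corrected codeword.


s = (1, 0, 0, 1)^T, error position = 9, corrected codeword c = 001001010110111

Compute s = H r^T mod 2 one row at a time:
  s_1 = 1 + 1 + 1 + 1 + 0 + 1 + 1 + 1 = 7 ≡ 1 (mod 2).
  s_2 = 0 + 0 + 1 + 0 + 0 + 1 + 1 + 1 = 4 ≡ 0 (mod 2).
  s_3 = 0 + 1 + 1 + 0 + 1 + 1 + 1 + 1 = 6 ≡ 0 (mod 2).
  s_4 = 0 + 1 + 0 + 0 + 1 + 1 + 1 + 1 = 5 ≡ 1 (mod 2).
s = (1, 0, 0, 1)^T — this equals column 9 of H (binary 1001), so error is at position 9.
Correct: flip bit 9 of r = 001001011110111 to get c = 001001010110111.


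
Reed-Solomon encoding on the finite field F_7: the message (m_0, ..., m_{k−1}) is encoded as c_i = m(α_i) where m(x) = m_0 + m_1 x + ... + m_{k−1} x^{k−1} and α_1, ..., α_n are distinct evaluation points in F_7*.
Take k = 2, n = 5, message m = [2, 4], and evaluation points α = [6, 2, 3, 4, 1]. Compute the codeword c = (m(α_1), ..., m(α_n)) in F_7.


c = [5, 3, 0, 4, 6]

Message polynomial: m(x) = 2 + 4·x (mod 7).
For each evaluation point α_i, compute m(α_i) mod 7:
  α_1 = 6: Horner steps 4 → 5, so m(6) = 5.
  α_2 = 2: Horner steps 4 → 3, so m(2) = 3.
  α_3 = 3: Horner steps 4 → 0, so m(3) = 0.
  α_4 = 4: Horner steps 4 → 4, so m(4) = 4.
  α_5 = 1: Horner steps 4 → 6, so m(1) = 6.
Codeword c = [5, 3, 0, 4, 6] ∈ F_7^5.


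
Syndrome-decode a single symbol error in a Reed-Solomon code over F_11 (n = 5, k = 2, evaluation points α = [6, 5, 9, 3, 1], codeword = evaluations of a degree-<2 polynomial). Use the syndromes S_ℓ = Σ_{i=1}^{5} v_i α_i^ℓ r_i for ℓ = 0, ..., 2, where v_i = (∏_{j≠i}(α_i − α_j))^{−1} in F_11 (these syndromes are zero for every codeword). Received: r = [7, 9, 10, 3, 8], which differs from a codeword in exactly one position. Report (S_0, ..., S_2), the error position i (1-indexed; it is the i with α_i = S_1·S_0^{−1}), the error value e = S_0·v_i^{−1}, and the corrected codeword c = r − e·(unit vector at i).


S = (5, 8, 4), error at position 1, error magnitude e = 6, c = [1, 9, 10, 3, 8].

Step 1: column multipliers v_i = (∏_{j≠i}(α_i − α_j))^{−1} mod 11.
  i = 1 (α = 6): (6−5)(6−9)(6−3)(6−1) = 1·(−3)·3·5 = −45 ≡ 10, so v_1 = 10^{−1} = 10 (mod 11).
  i = 2 (α = 5): (5−6)(5−9)(5−3)(5−1) = (−1)·(−4)·2·4 = 32 ≡ 10, so v_2 = 10^{−1} = 10 (mod 11).
  i = 3 (α = 9): (9−6)(9−5)(9−3)(9−1) = 3·4·6·8 = 576 ≡ 4, so v_3 = 4^{−1} = 3 (mod 11).
  i = 4 (α = 3): (3−6)(3−5)(3−9)(3−1) = (−3)·(−2)·(−6)·2 = −72 ≡ 5, so v_4 = 5^{−1} = 9 (mod 11).
  i = 5 (α = 1): (1−6)(1−5)(1−9)(1−3) = (−5)·(−4)·(−8)·(−2) = 320 ≡ 1, so v_5 = 1^{−1} = 1 (mod 11).
  v = [10, 10, 3, 9, 1].
Step 2: syndromes of r = [7, 9, 10, 3, 8] (all sums mod 11).
  S_0 = Σ v_i r_i = 10·7 + 10·9 + 3·10 + 9·3 + 1·8 = 225 ≡ 5.
  S_1 = Σ v_i α_i r_i = 10·6·7 + 10·5·9 + 3·9·10 + 9·3·3 + 1·1·8 = 1229 ≡ 8.
  α_i^2 mod 11 = [3, 3, 4, 9, 1].
  S_2 = Σ v_i α_i^2 r_i = 10·3·7 + 10·3·9 + 3·4·10 + 9·9·3 + 1·1·8 = 851 ≡ 4.
  S = (5, 8, 4) ≠ 0, so r is not a codeword (an error is present).
Step 3: locate the error. For a single error e at position i, S_ℓ = v_i·e·α_i^ℓ, so α_err = S_1/S_0.
  S_0^{−1} = 5^{−1} = 9 (mod 11), so α_err = 8·9 = 72 ≡ 6 = α_1. Error position i = 1.
  Consistency check: S_2/S_1 = 4·7 = 28 ≡ 6 = α_err ✓ (single-error assumption holds).
Step 4: error magnitude e = S_0/v_1 = S_0·∏_{j≠1}(α_1 − α_j) = 5·10 = 50 ≡ 6 (mod 11).
Step 5: correct position 1: c_1 = r_1 − e = 7 − 6 ≡ 1 (mod 11). Hence c = [1, 9, 10, 3, 8].
  Check: interpolating c through the α_i gives m(x) = 5 + 3·x (degree < 2) with m(α_i) = c_i for every i, so c is indeed a codeword.


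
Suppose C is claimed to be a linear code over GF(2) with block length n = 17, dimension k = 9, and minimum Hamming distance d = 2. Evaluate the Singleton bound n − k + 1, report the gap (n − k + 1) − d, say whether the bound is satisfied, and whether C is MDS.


Singleton RHS = n − k + 1 = 9, slack = 7, bound satisfied, not MDS.

Singleton bound: d ≤ n − k + 1.
Here n = 17, k = 9, so n − k + 1 = 9.
Given d = 2, check d ≤ 9: YES.
Slack = (n − k + 1) − d = 7.
The code is NOT MDS (slack = 7 > 0).
Description: the claimed parameters are [17, 9, 2]_2; such a code would be non-MDS.


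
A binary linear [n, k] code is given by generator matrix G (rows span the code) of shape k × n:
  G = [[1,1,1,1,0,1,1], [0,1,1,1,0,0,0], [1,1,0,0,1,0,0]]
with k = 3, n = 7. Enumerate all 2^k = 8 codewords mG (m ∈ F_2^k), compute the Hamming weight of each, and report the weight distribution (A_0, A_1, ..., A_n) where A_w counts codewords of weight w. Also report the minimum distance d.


Weight distribution: A_0 = 1, A_3 = 3, A_4 = 2, A_5 = 1, A_6 = 1. Minimum distance d = 3.

Enumerate all 2^3 = 8 messages m ∈ F_2^3.
For each, compute codeword c = mG in F_2^7, then tally its weight.
  m = 000 → c = 0000000, weight = 0.
  m = 100 → c = 1111011, weight = 6.
  m = 010 → c = 0111000, weight = 3.
  m = 110 → c = 1000011, weight = 3.
  m = 001 → c = 1100100, weight = 3.
  m = 101 → c = 0011111, weight = 5.
  m = 011 → c = 1011100, weight = 4.
  m = 111 → c = 0100111, weight = 4.
Tally weights:
  weight 0: 1 codewords.
  weight 3: 3 codewords.
  weight 4: 2 codewords.
  weight 5: 1 codewords.
  weight 6: 1 codewords.
Minimum distance d = smallest w > 0 with A_w > 0 = 3.
Sanity: Σ A_w = 8 = 2^3 = 8 ✓.


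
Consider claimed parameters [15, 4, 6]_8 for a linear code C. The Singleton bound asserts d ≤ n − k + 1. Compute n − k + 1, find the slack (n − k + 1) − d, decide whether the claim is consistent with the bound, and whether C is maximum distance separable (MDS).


Singleton RHS = n − k + 1 = 12, slack = 6, bound satisfied, not MDS.

Singleton bound: d ≤ n − k + 1.
Here n = 15, k = 4, so n − k + 1 = 12.
Given d = 6, check d ≤ 12: YES.
Slack = (n − k + 1) − d = 6.
The code is NOT MDS (slack = 6 > 0).
Description: the claimed parameters are [15, 4, 6]_8; such a code would be non-MDS.


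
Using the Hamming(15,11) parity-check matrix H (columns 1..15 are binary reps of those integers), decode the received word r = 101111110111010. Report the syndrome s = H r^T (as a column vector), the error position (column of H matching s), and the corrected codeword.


s = (1, 0, 0, 1)^T, error position = 9, corrected codeword c = 101111111111010

Compute s = H r^T mod 2 one row at a time:
  s_1 = 1 + 0 + 1 + 1 + 1 + 0 + 1 + 0 = 5 ≡ 1 (mod 2).
  s_2 = 1 + 1 + 1 + 1 + 1 + 0 + 1 + 0 = 6 ≡ 0 (mod 2).
  s_3 = 0 + 1 + 1 + 1 + 1 + 1 + 1 + 0 = 6 ≡ 0 (mod 2).
  s_4 = 1 + 1 + 1 + 1 + 0 + 1 + 0 + 0 = 5 ≡ 1 (mod 2).
s = (1, 0, 0, 1)^T — this equals column 9 of H (binary 1001), so error is at position 9.
Correct: flip bit 9 of r = 101111110111010 to get c = 101111111111010.


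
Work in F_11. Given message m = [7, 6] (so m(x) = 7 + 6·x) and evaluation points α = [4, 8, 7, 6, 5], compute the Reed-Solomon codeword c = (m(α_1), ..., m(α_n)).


c = [9, 0, 5, 10, 4]

Message polynomial: m(x) = 7 + 6·x (mod 11).
For each evaluation point α_i, compute m(α_i) mod 11:
  α_1 = 4: Horner steps 6 → 9, so m(4) = 9.
  α_2 = 8: Horner steps 6 → 0, so m(8) = 0.
  α_3 = 7: Horner steps 6 → 5, so m(7) = 5.
  α_4 = 6: Horner steps 6 → 10, so m(6) = 10.
  α_5 = 5: Horner steps 6 → 4, so m(5) = 4.
Codeword c = [9, 0, 5, 10, 4] ∈ F_11^5.


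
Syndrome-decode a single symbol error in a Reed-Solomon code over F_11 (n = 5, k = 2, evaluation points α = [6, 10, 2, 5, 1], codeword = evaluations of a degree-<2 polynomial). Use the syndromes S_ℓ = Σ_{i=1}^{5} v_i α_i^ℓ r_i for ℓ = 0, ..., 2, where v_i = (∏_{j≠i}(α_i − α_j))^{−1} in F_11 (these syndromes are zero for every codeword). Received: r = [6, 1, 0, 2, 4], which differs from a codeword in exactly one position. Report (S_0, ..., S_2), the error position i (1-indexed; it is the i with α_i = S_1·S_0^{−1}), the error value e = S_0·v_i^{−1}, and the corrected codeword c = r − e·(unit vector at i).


S = (5, 3, 4), error at position 4, error magnitude e = 3, c = [6, 1, 0, 10, 4].

Step 1: column multipliers v_i = (∏_{j≠i}(α_i − α_j))^{−1} mod 11.
  i = 1 (α = 6): (6−10)(6−2)(6−5)(6−1) = (−4)·4·1·5 = −80 ≡ 8, so v_1 = 8^{−1} = 7 (mod 11).
  i = 2 (α = 10): (10−6)(10−2)(10−5)(10−1) = 4·8·5·9 = 1440 ≡ 10, so v_2 = 10^{−1} = 10 (mod 11).
  i = 3 (α = 2): (2−6)(2−10)(2−5)(2−1) = (−4)·(−8)·(−3)·1 = −96 ≡ 3, so v_3 = 3^{−1} = 4 (mod 11).
  i = 4 (α = 5): (5−6)(5−10)(5−2)(5−1) = (−1)·(−5)·3·4 = 60 ≡ 5, so v_4 = 5^{−1} = 9 (mod 11).
  i = 5 (α = 1): (1−6)(1−10)(1−2)(1−5) = (−5)·(−9)·(−1)·(−4) = 180 ≡ 4, so v_5 = 4^{−1} = 3 (mod 11).
  v = [7, 10, 4, 9, 3].
Step 2: syndromes of r = [6, 1, 0, 2, 4] (all sums mod 11).
  S_0 = Σ v_i r_i = 7·6 + 10·1 + 4·0 + 9·2 + 3·4 = 82 ≡ 5.
  S_1 = Σ v_i α_i r_i = 7·6·6 + 10·10·1 + 4·2·0 + 9·5·2 + 3·1·4 = 454 ≡ 3.
  α_i^2 mod 11 = [3, 1, 4, 3, 1].
  S_2 = Σ v_i α_i^2 r_i = 7·3·6 + 10·1·1 + 4·4·0 + 9·3·2 + 3·1·4 = 202 ≡ 4.
  S = (5, 3, 4) ≠ 0, so r is not a codeword (an error is present).
Step 3: locate the error. For a single error e at position i, S_ℓ = v_i·e·α_i^ℓ, so α_err = S_1/S_0.
  S_0^{−1} = 5^{−1} = 9 (mod 11), so α_err = 3·9 = 27 ≡ 5 = α_4. Error position i = 4.
  Consistency check: S_2/S_1 = 4·4 = 16 ≡ 5 = α_err ✓ (single-error assumption holds).
Step 4: error magnitude e = S_0/v_4 = S_0·∏_{j≠4}(α_4 − α_j) = 5·5 = 25 ≡ 3 (mod 11).
Step 5: correct position 4: c_4 = r_4 − e = 2 − 3 ≡ 10 (mod 11). Hence c = [6, 1, 0, 10, 4].
  Check: interpolating c through the α_i gives m(x) = 8 + 7·x (degree < 2) with m(α_i) = c_i for every i, so c is indeed a codeword.


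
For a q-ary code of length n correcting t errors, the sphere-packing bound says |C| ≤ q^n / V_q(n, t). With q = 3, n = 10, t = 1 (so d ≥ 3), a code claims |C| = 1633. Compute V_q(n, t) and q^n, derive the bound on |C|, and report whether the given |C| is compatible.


V_q(n, t) = 21, q^n = 59049, Hamming bound = 2811, |C| = 1633 ≤ bound (satisfied).

Step 1: Compute V_q(n, t) = Σ_{j=0}^1 C(n, j) (q−1)^j.
  j = 0: C(10,0)·(2)^0 = 1·1 = 1.
  j = 1: C(10,1)·(2)^1 = 10·2 = 20.
  V_q(n, t) = 1 + 20 = 21.
Step 2: q^n = 3^10 = 59049.
Step 3: Hamming bound ⌊q^n / V_q(n,t)⌋ = ⌊59049/21⌋ = 2811.
Step 4: Compare |C| = 1633 to 2811: satisfied.
The claimed |C| lies below the Hamming bound.


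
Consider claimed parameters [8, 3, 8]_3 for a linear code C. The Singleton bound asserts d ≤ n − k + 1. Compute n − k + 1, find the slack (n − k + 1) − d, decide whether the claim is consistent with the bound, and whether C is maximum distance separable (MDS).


Singleton RHS = n − k + 1 = 6, slack = -2, bound violated (no such code; not MDS).

Singleton bound: d ≤ n − k + 1.
Here n = 8, k = 3, so n − k + 1 = 6.
Given d = 8, check d ≤ 6: NO.
Slack = (n − k + 1) − d = -2.
The slack is negative: d = 8 exceeds n − k + 1 = 6 by 2, so the Singleton bound is violated and no linear [8, 3, 8]_3 code can exist. In particular it is not MDS (MDS requires d = n − k + 1 exactly).
Description: the claimed parameters are [8, 3, 8]_3; such a code would be impossible (violates the Singleton bound).


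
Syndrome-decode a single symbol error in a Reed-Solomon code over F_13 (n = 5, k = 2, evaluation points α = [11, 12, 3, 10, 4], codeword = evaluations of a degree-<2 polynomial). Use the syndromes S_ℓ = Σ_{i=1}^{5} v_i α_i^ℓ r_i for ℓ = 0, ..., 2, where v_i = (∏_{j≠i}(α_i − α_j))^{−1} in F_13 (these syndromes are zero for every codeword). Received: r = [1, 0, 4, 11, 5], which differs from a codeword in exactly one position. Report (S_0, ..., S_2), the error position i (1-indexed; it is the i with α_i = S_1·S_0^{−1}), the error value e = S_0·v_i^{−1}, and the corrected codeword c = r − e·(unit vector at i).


S = (6, 1, 11), error at position 1, error magnitude e = 2, c = [12, 0, 4, 11, 5].

Step 1: column multipliers v_i = (∏_{j≠i}(α_i − α_j))^{−1} mod 13.
  i = 1 (α = 11): (11−12)(11−3)(11−10)(11−4) = (−1)·8·1·7 = −56 ≡ 9, so v_1 = 9^{−1} = 3 (mod 13).
  i = 2 (α = 12): (12−11)(12−3)(12−10)(12−4) = 1·9·2·8 = 144 ≡ 1, so v_2 = 1^{−1} = 1 (mod 13).
  i = 3 (α = 3): (3−11)(3−12)(3−10)(3−4) = (−8)·(−9)·(−7)·(−1) = 504 ≡ 10, so v_3 = 10^{−1} = 4 (mod 13).
  i = 4 (α = 10): (10−11)(10−12)(10−3)(10−4) = (−1)·(−2)·7·6 = 84 ≡ 6, so v_4 = 6^{−1} = 11 (mod 13).
  i = 5 (α = 4): (4−11)(4−12)(4−3)(4−10) = (−7)·(−8)·1·(−6) = −336 ≡ 2, so v_5 = 2^{−1} = 7 (mod 13).
  v = [3, 1, 4, 11, 7].
Step 2: syndromes of r = [1, 0, 4, 11, 5] (all sums mod 13).
  S_0 = Σ v_i r_i = 3·1 + 1·0 + 4·4 + 11·11 + 7·5 = 175 ≡ 6.
  S_1 = Σ v_i α_i r_i = 3·11·1 + 1·12·0 + 4·3·4 + 11·10·11 + 7·4·5 = 1431 ≡ 1.
  α_i^2 mod 13 = [4, 1, 9, 9, 3].
  S_2 = Σ v_i α_i^2 r_i = 3·4·1 + 1·1·0 + 4·9·4 + 11·9·11 + 7·3·5 = 1350 ≡ 11.
  S = (6, 1, 11) ≠ 0, so r is not a codeword (an error is present).
Step 3: locate the error. For a single error e at position i, S_ℓ = v_i·e·α_i^ℓ, so α_err = S_1/S_0.
  S_0^{−1} = 6^{−1} = 11 (mod 13), so α_err = 1·11 = 11 ≡ 11 = α_1. Error position i = 1.
  Consistency check: S_2/S_1 = 11·1 = 11 ≡ 11 = α_err ✓ (single-error assumption holds).
Step 4: error magnitude e = S_0/v_1 = S_0·∏_{j≠1}(α_1 − α_j) = 6·9 = 54 ≡ 2 (mod 13).
Step 5: correct position 1: c_1 = r_1 − e = 1 − 2 ≡ 12 (mod 13). Hence c = [12, 0, 4, 11, 5].
  Check: interpolating c through the α_i gives m(x) = 1 + 1·x (degree < 2) with m(α_i) = c_i for every i, so c is indeed a codeword.


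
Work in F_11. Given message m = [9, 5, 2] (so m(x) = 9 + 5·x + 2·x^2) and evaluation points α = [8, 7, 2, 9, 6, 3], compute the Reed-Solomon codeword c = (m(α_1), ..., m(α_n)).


c = [1, 10, 5, 7, 1, 9]

Message polynomial: m(x) = 9 + 5·x + 2·x^2 (mod 11).
For each evaluation point α_i, compute m(α_i) mod 11:
  α_1 = 8: Horner steps 2 → 10 → 1, so m(8) = 1.
  α_2 = 7: Horner steps 2 → 8 → 10, so m(7) = 10.
  α_3 = 2: Horner steps 2 → 9 → 5, so m(2) = 5.
  α_4 = 9: Horner steps 2 → 1 → 7, so m(9) = 7.
  α_5 = 6: Horner steps 2 → 6 → 1, so m(6) = 1.
  α_6 = 3: Horner steps 2 → 0 → 9, so m(3) = 9.
Codeword c = [1, 10, 5, 7, 1, 9] ∈ F_11^6.


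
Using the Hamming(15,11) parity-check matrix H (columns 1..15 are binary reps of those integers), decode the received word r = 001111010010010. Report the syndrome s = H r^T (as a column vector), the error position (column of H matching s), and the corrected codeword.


s = (1, 0, 0, 1)^T, error position = 9, corrected codeword c = 001111011010010

Compute s = H r^T mod 2 one row at a time:
  s_1 = 1 + 0 + 0 + 1 + 0 + 0 + 1 + 0 = 3 ≡ 1 (mod 2).
  s_2 = 1 + 1 + 1 + 0 + 0 + 0 + 1 + 0 = 4 ≡ 0 (mod 2).
  s_3 = 0 + 1 + 1 + 0 + 0 + 1 + 1 + 0 = 4 ≡ 0 (mod 2).
  s_4 = 0 + 1 + 1 + 0 + 0 + 1 + 0 + 0 = 3 ≡ 1 (mod 2).
s = (1, 0, 0, 1)^T — this equals column 9 of H (binary 1001), so error is at position 9.
Correct: flip bit 9 of r = 001111010010010 to get c = 001111011010010.


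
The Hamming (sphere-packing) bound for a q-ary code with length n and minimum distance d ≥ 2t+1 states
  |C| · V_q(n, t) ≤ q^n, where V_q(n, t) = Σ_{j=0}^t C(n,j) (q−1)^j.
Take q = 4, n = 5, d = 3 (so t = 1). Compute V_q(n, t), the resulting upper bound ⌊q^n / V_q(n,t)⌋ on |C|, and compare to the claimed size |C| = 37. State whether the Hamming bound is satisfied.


V_q(n, t) = 16, q^n = 1024, Hamming bound = 64, |C| = 37 ≤ bound (satisfied).

Step 1: Compute V_q(n, t) = Σ_{j=0}^1 C(n, j) (q−1)^j.
  j = 0: C(5,0)·(3)^0 = 1·1 = 1.
  j = 1: C(5,1)·(3)^1 = 5·3 = 15.
  V_q(n, t) = 1 + 15 = 16.
Step 2: q^n = 4^5 = 1024.
Step 3: Hamming bound ⌊q^n / V_q(n,t)⌋ = ⌊1024/16⌋ = 64.
Step 4: Compare |C| = 37 to 64: satisfied.
The claimed |C| lies below the Hamming bound.


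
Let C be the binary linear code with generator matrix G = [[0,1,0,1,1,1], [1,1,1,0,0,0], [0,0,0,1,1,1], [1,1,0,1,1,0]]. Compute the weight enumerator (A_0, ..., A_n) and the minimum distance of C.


Weight distribution: A_0 = 1, A_1 = 1, A_2 = 3, A_3 = 6, A_4 = 3, A_5 = 1, A_6 = 1. Minimum distance d = 1.

Enumerate all 2^4 = 16 messages m ∈ F_2^4.
For each, compute codeword c = mG in F_2^6, then tally its weight.
  m = 0000 → c = 000000, weight = 0.
  m = 1000 → c = 010111, weight = 4.
  m = 0100 → c = 111000, weight = 3.
  m = 1100 → c = 101111, weight = 5.
  m = 0010 → c = 000111, weight = 3.
  m = 1010 → c = 010000, weight = 1.
  m = 0110 → c = 111111, weight = 6.
  m = 1110 → c = 101000, weight = 2.
  m = 0001 → c = 110110, weight = 4.
  m = 1001 → c = 100001, weight = 2.
  m = 0101 → c = 001110, weight = 3.
  m = 1101 → c = 011001, weight = 3.
  m = 0011 → c = 110001, weight = 3.
  m = 1011 → c = 100110, weight = 3.
  m = 0111 → c = 001001, weight = 2.
  m = 1111 → c = 011110, weight = 4.
Tally weights:
  weight 0: 1 codewords.
  weight 1: 1 codewords.
  weight 2: 3 codewords.
  weight 3: 6 codewords.
  weight 4: 3 codewords.
  weight 5: 1 codewords.
  weight 6: 1 codewords.
Minimum distance d = smallest w > 0 with A_w > 0 = 1.
Sanity: Σ A_w = 16 = 2^4 = 16 ✓.


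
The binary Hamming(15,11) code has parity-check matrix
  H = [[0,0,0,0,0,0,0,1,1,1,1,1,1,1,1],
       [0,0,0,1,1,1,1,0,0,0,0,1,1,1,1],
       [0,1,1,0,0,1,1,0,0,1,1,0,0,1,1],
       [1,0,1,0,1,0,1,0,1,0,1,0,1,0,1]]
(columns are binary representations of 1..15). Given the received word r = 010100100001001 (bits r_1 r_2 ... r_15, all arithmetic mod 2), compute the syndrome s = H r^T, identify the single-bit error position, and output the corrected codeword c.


s = (0, 0, 1, 0)^T, error position = 2, corrected codeword c = 000100100001001

Compute s = H r^T mod 2 one row at a time:
  s_1 = 0 + 0 + 0 + 0 + 1 + 0 + 0 + 1 = 2 ≡ 0 (mod 2).
  s_2 = 1 + 0 + 0 + 1 + 1 + 0 + 0 + 1 = 4 ≡ 0 (mod 2).
  s_3 = 1 + 0 + 0 + 1 + 0 + 0 + 0 + 1 = 3 ≡ 1 (mod 2).
  s_4 = 0 + 0 + 0 + 1 + 0 + 0 + 0 + 1 = 2 ≡ 0 (mod 2).
s = (0, 0, 1, 0)^T — this equals column 2 of H (binary 0010), so error is at position 2.
Correct: flip bit 2 of r = 010100100001001 to get c = 000100100001001.


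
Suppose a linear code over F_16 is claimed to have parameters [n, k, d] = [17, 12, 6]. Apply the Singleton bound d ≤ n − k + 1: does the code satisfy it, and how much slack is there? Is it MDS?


Singleton RHS = n − k + 1 = 6, slack = 0, bound satisfied, MDS.

Singleton bound: d ≤ n − k + 1.
Here n = 17, k = 12, so n − k + 1 = 6.
Given d = 6, check d ≤ 6: YES.
Slack = (n − k + 1) − d = 0.
The code is MDS (slack = 0).
Description: the claimed parameters are [17, 12, 6]_16; such a code would be MDS (meets Singleton bound).


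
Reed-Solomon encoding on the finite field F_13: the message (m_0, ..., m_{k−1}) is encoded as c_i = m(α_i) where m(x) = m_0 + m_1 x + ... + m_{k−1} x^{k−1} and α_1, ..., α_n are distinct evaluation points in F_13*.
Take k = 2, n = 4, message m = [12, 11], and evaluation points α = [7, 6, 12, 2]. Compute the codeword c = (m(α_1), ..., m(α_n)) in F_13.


c = [11, 0, 1, 8]

Message polynomial: m(x) = 12 + 11·x (mod 13).
For each evaluation point α_i, compute m(α_i) mod 13:
  α_1 = 7: Horner steps 11 → 11, so m(7) = 11.
  α_2 = 6: Horner steps 11 → 0, so m(6) = 0.
  α_3 = 12: Horner steps 11 → 1, so m(12) = 1.
  α_4 = 2: Horner steps 11 → 8, so m(2) = 8.
Codeword c = [11, 0, 1, 8] ∈ F_13^4.


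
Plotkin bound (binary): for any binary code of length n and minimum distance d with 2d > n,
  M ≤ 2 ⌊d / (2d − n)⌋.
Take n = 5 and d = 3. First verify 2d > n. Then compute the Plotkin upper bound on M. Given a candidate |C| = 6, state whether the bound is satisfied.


Plotkin bound M ≤ 6; given |C| = 6 ≤ bound (satisfied).

Check applicability: 2d = 6, n = 5.
2d − n = 1 > 0, so Plotkin applies.
Compute d/(2d−n) = 3/1 ≈ 3.0000.
⌊d/(2d−n)⌋ = 3.
Plotkin bound: M ≤ 2·3 = 6.
Given |C| = 6, check: satisfied.
This |C| is at the Plotkin bound.


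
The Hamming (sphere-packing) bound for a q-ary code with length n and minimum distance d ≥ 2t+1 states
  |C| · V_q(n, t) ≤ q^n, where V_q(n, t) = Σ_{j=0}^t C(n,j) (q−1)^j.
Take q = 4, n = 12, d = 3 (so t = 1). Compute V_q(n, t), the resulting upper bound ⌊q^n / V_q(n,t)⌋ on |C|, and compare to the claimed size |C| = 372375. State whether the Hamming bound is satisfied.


V_q(n, t) = 37, q^n = 16777216, Hamming bound = 453438, |C| = 372375 ≤ bound (satisfied).

Step 1: Compute V_q(n, t) = Σ_{j=0}^1 C(n, j) (q−1)^j.
  j = 0: C(12,0)·(3)^0 = 1·1 = 1.
  j = 1: C(12,1)·(3)^1 = 12·3 = 36.
  V_q(n, t) = 1 + 36 = 37.
Step 2: q^n = 4^12 = 16777216.
Step 3: Hamming bound ⌊q^n / V_q(n,t)⌋ = ⌊16777216/37⌋ = 453438.
Step 4: Compare |C| = 372375 to 453438: satisfied.
The claimed |C| lies below the Hamming bound.


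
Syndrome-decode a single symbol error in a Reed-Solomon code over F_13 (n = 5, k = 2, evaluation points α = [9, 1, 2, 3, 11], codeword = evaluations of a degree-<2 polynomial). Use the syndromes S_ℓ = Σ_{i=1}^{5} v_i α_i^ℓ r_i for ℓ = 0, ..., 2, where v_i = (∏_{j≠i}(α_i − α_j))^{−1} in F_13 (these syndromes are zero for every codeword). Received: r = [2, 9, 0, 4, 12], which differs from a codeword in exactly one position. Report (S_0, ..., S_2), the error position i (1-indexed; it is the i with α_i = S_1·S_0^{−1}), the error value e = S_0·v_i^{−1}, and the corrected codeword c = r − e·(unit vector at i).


S = (8, 10, 6), error at position 5, error magnitude e = 2, c = [2, 9, 0, 4, 10].

Step 1: column multipliers v_i = (∏_{j≠i}(α_i − α_j))^{−1} mod 13.
  i = 1 (α = 9): (9−1)(9−2)(9−3)(9−11) = 8·7·6·(−2) = −672 ≡ 4, so v_1 = 4^{−1} = 10 (mod 13).
  i = 2 (α = 1): (1−9)(1−2)(1−3)(1−11) = (−8)·(−1)·(−2)·(−10) = 160 ≡ 4, so v_2 = 4^{−1} = 10 (mod 13).
  i = 3 (α = 2): (2−9)(2−1)(2−3)(2−11) = (−7)·1·(−1)·(−9) = −63 ≡ 2, so v_3 = 2^{−1} = 7 (mod 13).
  i = 4 (α = 3): (3−9)(3−1)(3−2)(3−11) = (−6)·2·1·(−8) = 96 ≡ 5, so v_4 = 5^{−1} = 8 (mod 13).
  i = 5 (α = 11): (11−9)(11−1)(11−2)(11−3) = 2·10·9·8 = 1440 ≡ 10, so v_5 = 10^{−1} = 4 (mod 13).
  v = [10, 10, 7, 8, 4].
Step 2: syndromes of r = [2, 9, 0, 4, 12] (all sums mod 13).
  S_0 = Σ v_i r_i = 10·2 + 10·9 + 7·0 + 8·4 + 4·12 = 190 ≡ 8.
  S_1 = Σ v_i α_i r_i = 10·9·2 + 10·1·9 + 7·2·0 + 8·3·4 + 4·11·12 = 894 ≡ 10.
  α_i^2 mod 13 = [3, 1, 4, 9, 4].
  S_2 = Σ v_i α_i^2 r_i = 10·3·2 + 10·1·9 + 7·4·0 + 8·9·4 + 4·4·12 = 630 ≡ 6.
  S = (8, 10, 6) ≠ 0, so r is not a codeword (an error is present).
Step 3: locate the error. For a single error e at position i, S_ℓ = v_i·e·α_i^ℓ, so α_err = S_1/S_0.
  S_0^{−1} = 8^{−1} = 5 (mod 13), so α_err = 10·5 = 50 ≡ 11 = α_5. Error position i = 5.
  Consistency check: S_2/S_1 = 6·4 = 24 ≡ 11 = α_err ✓ (single-error assumption holds).
Step 4: error magnitude e = S_0/v_5 = S_0·∏_{j≠5}(α_5 − α_j) = 8·10 = 80 ≡ 2 (mod 13).
Step 5: correct position 5: c_5 = r_5 − e = 12 − 2 ≡ 10 (mod 13). Hence c = [2, 9, 0, 4, 10].
  Check: interpolating c through the α_i gives m(x) = 5 + 4·x (degree < 2) with m(α_i) = c_i for every i, so c is indeed a codeword.


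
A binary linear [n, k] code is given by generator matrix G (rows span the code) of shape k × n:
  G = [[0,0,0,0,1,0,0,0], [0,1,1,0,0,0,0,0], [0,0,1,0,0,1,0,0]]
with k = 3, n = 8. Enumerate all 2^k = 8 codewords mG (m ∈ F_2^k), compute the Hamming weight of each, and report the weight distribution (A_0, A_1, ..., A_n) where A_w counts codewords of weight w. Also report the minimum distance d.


Weight distribution: A_0 = 1, A_1 = 1, A_2 = 3, A_3 = 3. Minimum distance d = 1.

Enumerate all 2^3 = 8 messages m ∈ F_2^3.
For each, compute codeword c = mG in F_2^8, then tally its weight.
  m = 000 → c = 00000000, weight = 0.
  m = 100 → c = 00001000, weight = 1.
  m = 010 → c = 01100000, weight = 2.
  m = 110 → c = 01101000, weight = 3.
  m = 001 → c = 00100100, weight = 2.
  m = 101 → c = 00101100, weight = 3.
  m = 011 → c = 01000100, weight = 2.
  m = 111 → c = 01001100, weight = 3.
Tally weights:
  weight 0: 1 codewords.
  weight 1: 1 codewords.
  weight 2: 3 codewords.
  weight 3: 3 codewords.
Minimum distance d = smallest w > 0 with A_w > 0 = 1.
Sanity: Σ A_w = 8 = 2^3 = 8 ✓.


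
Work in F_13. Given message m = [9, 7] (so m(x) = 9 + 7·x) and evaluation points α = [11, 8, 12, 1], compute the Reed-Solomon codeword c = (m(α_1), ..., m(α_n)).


c = [8, 0, 2, 3]

Message polynomial: m(x) = 9 + 7·x (mod 13).
For each evaluation point α_i, compute m(α_i) mod 13:
  α_1 = 11: Horner steps 7 → 8, so m(11) = 8.
  α_2 = 8: Horner steps 7 → 0, so m(8) = 0.
  α_3 = 12: Horner steps 7 → 2, so m(12) = 2.
  α_4 = 1: Horner steps 7 → 3, so m(1) = 3.
Codeword c = [8, 0, 2, 3] ∈ F_13^4.


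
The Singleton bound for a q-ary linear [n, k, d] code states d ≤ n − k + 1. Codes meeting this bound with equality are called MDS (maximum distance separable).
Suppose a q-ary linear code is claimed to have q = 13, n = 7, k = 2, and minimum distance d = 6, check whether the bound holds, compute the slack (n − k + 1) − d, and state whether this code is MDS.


Singleton RHS = n − k + 1 = 6, slack = 0, bound satisfied, MDS.

Singleton bound: d ≤ n − k + 1.
Here n = 7, k = 2, so n − k + 1 = 6.
Given d = 6, check d ≤ 6: YES.
Slack = (n − k + 1) − d = 0.
The code is MDS (slack = 0).
Description: the claimed parameters are [7, 2, 6]_13; such a code would be MDS (meets Singleton bound).


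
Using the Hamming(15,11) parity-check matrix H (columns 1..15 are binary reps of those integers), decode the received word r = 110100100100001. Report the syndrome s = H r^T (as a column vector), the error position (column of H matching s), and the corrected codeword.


s = (0, 1, 0, 1)^T, error position = 5, corrected codeword c = 110110100100001

Compute s = H r^T mod 2 one row at a time:
  s_1 = 0 + 0 + 1 + 0 + 0 + 0 + 0 + 1 = 2 ≡ 0 (mod 2).
  s_2 = 1 + 0 + 0 + 1 + 0 + 0 + 0 + 1 = 3 ≡ 1 (mod 2).
  s_3 = 1 + 0 + 0 + 1 + 1 + 0 + 0 + 1 = 4 ≡ 0 (mod 2).
  s_4 = 1 + 0 + 0 + 1 + 0 + 0 + 0 + 1 = 3 ≡ 1 (mod 2).
s = (0, 1, 0, 1)^T — this equals column 5 of H (binary 0101), so error is at position 5.
Correct: flip bit 5 of r = 110100100100001 to get c = 110110100100001.


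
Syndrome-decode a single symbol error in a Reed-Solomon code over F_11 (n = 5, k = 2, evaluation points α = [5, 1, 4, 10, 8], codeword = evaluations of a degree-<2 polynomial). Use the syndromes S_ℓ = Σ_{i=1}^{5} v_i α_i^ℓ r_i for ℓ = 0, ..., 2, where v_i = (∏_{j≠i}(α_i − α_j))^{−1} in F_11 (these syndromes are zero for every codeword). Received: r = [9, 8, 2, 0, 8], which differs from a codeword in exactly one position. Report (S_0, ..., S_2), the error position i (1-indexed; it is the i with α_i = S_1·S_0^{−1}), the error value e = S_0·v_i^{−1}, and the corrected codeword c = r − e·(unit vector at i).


S = (2, 2, 2), error at position 2, error magnitude e = 5, c = [9, 3, 2, 0, 8].

Step 1: column multipliers v_i = (∏_{j≠i}(α_i − α_j))^{−1} mod 11.
  i = 1 (α = 5): (5−1)(5−4)(5−10)(5−8) = 4·1·(−5)·(−3) = 60 ≡ 5, so v_1 = 5^{−1} = 9 (mod 11).
  i = 2 (α = 1): (1−5)(1−4)(1−10)(1−8) = (−4)·(−3)·(−9)·(−7) = 756 ≡ 8, so v_2 = 8^{−1} = 7 (mod 11).
  i = 3 (α = 4): (4−5)(4−1)(4−10)(4−8) = (−1)·3·(−6)·(−4) = −72 ≡ 5, so v_3 = 5^{−1} = 9 (mod 11).
  i = 4 (α = 10): (10−5)(10−1)(10−4)(10−8) = 5·9·6·2 = 540 ≡ 1, so v_4 = 1^{−1} = 1 (mod 11).
  i = 5 (α = 8): (8−5)(8−1)(8−4)(8−10) = 3·7·4·(−2) = −168 ≡ 8, so v_5 = 8^{−1} = 7 (mod 11).
  v = [9, 7, 9, 1, 7].
Step 2: syndromes of r = [9, 8, 2, 0, 8] (all sums mod 11).
  S_0 = Σ v_i r_i = 9·9 + 7·8 + 9·2 + 1·0 + 7·8 = 211 ≡ 2.
  S_1 = Σ v_i α_i r_i = 9·5·9 + 7·1·8 + 9·4·2 + 1·10·0 + 7·8·8 = 981 ≡ 2.
  α_i^2 mod 11 = [3, 1, 5, 1, 9].
  S_2 = Σ v_i α_i^2 r_i = 9·3·9 + 7·1·8 + 9·5·2 + 1·1·0 + 7·9·8 = 893 ≡ 2.
  S = (2, 2, 2) ≠ 0, so r is not a codeword (an error is present).
Step 3: locate the error. For a single error e at position i, S_ℓ = v_i·e·α_i^ℓ, so α_err = S_1/S_0.
  S_0^{−1} = 2^{−1} = 6 (mod 11), so α_err = 2·6 = 12 ≡ 1 = α_2. Error position i = 2.
  Consistency check: S_2/S_1 = 2·6 = 12 ≡ 1 = α_err ✓ (single-error assumption holds).
Step 4: error magnitude e = S_0/v_2 = S_0·∏_{j≠2}(α_2 − α_j) = 2·8 = 16 ≡ 5 (mod 11).
Step 5: correct position 2: c_2 = r_2 − e = 8 − 5 ≡ 3 (mod 11). Hence c = [9, 3, 2, 0, 8].
  Check: interpolating c through the α_i gives m(x) = 7 + 7·x (degree < 2) with m(α_i) = c_i for every i, so c is indeed a codeword.


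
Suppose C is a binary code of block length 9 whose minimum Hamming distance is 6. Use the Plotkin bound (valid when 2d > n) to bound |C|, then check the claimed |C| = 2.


Plotkin bound M ≤ 4; given |C| = 2 ≤ bound (satisfied).

Check applicability: 2d = 12, n = 9.
2d − n = 3 > 0, so Plotkin applies.
Compute d/(2d−n) = 6/3 ≈ 2.0000.
⌊d/(2d−n)⌋ = 2.
Plotkin bound: M ≤ 2·2 = 4.
Given |C| = 2, check: satisfied.
This |C| is below the Plotkin bound.


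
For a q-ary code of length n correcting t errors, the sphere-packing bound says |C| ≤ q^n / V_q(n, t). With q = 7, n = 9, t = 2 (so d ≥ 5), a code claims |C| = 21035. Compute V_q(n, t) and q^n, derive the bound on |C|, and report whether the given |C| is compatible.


V_q(n, t) = 1351, q^n = 40353607, Hamming bound = 29869, |C| = 21035 ≤ bound (satisfied).

Step 1: Compute V_q(n, t) = Σ_{j=0}^2 C(n, j) (q−1)^j.
  j = 0: C(9,0)·(6)^0 = 1·1 = 1.
  j = 1: C(9,1)·(6)^1 = 9·6 = 54.
  j = 2: C(9,2)·(6)^2 = 36·36 = 1296.
  V_q(n, t) = 1 + 54 + 1296 = 1351.
Step 2: q^n = 7^9 = 40353607.
Step 3: Hamming bound ⌊q^n / V_q(n,t)⌋ = ⌊40353607/1351⌋ = 29869.
Step 4: Compare |C| = 21035 to 29869: satisfied.
The claimed |C| lies below the Hamming bound.


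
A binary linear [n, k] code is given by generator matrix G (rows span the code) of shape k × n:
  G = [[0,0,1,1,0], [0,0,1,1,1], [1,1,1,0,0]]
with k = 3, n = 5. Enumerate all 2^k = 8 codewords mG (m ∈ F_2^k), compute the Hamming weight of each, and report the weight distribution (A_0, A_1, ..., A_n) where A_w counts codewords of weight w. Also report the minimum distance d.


Weight distribution: A_0 = 1, A_1 = 1, A_2 = 1, A_3 = 3, A_4 = 2. Minimum distance d = 1.

Enumerate all 2^3 = 8 messages m ∈ F_2^3.
For each, compute codeword c = mG in F_2^5, then tally its weight.
  m = 000 → c = 00000, weight = 0.
  m = 100 → c = 00110, weight = 2.
  m = 010 → c = 00111, weight = 3.
  m = 110 → c = 00001, weight = 1.
  m = 001 → c = 11100, weight = 3.
  m = 101 → c = 11010, weight = 3.
  m = 011 → c = 11011, weight = 4.
  m = 111 → c = 11101, weight = 4.
Tally weights:
  weight 0: 1 codewords.
  weight 1: 1 codewords.
  weight 2: 1 codewords.
  weight 3: 3 codewords.
  weight 4: 2 codewords.
Minimum distance d = smallest w > 0 with A_w > 0 = 1.
Sanity: Σ A_w = 8 = 2^3 = 8 ✓.


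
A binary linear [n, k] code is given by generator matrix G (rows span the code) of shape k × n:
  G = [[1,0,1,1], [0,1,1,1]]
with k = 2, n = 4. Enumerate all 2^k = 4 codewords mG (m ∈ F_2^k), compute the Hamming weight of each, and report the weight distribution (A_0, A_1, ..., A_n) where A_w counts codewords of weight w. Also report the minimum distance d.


Weight distribution: A_0 = 1, A_2 = 1, A_3 = 2. Minimum distance d = 2.

Enumerate all 2^2 = 4 messages m ∈ F_2^2.
For each, compute codeword c = mG in F_2^4, then tally its weight.
  m = 00 → c = 0000, weight = 0.
  m = 10 → c = 1011, weight = 3.
  m = 01 → c = 0111, weight = 3.
  m = 11 → c = 1100, weight = 2.
Tally weights:
  weight 0: 1 codewords.
  weight 2: 1 codewords.
  weight 3: 2 codewords.
Minimum distance d = smallest w > 0 with A_w > 0 = 2.
Sanity: Σ A_w = 4 = 2^2 = 4 ✓.


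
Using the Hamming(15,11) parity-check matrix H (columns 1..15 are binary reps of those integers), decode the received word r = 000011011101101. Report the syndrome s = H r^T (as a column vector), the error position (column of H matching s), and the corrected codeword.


s = (0, 1, 1, 0)^T, error position = 6, corrected codeword c = 000010011101101

Compute s = H r^T mod 2 one row at a time:
  s_1 = 1 + 1 + 1 + 0 + 1 + 1 + 0 + 1 = 6 ≡ 0 (mod 2).
  s_2 = 0 + 1 + 1 + 0 + 1 + 1 + 0 + 1 = 5 ≡ 1 (mod 2).
  s_3 = 0 + 0 + 1 + 0 + 1 + 0 + 0 + 1 = 3 ≡ 1 (mod 2).
  s_4 = 0 + 0 + 1 + 0 + 1 + 0 + 1 + 1 = 4 ≡ 0 (mod 2).
s = (0, 1, 1, 0)^T — this equals column 6 of H (binary 0110), so error is at position 6.
Correct: flip bit 6 of r = 000011011101101 to get c = 000010011101101.


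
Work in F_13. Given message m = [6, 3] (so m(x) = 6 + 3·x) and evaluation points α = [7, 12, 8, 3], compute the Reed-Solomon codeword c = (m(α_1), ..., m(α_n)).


c = [1, 3, 4, 2]

Message polynomial: m(x) = 6 + 3·x (mod 13).
For each evaluation point α_i, compute m(α_i) mod 13:
  α_1 = 7: Horner steps 3 → 1, so m(7) = 1.
  α_2 = 12: Horner steps 3 → 3, so m(12) = 3.
  α_3 = 8: Horner steps 3 → 4, so m(8) = 4.
  α_4 = 3: Horner steps 3 → 2, so m(3) = 2.
Codeword c = [1, 3, 4, 2] ∈ F_13^4.
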